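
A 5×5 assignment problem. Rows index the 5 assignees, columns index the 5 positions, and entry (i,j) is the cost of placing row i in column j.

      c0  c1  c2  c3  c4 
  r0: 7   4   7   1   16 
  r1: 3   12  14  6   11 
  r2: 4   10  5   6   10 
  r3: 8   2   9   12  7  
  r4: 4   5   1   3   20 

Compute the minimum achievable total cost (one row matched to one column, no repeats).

optimal assignment: row0→col3 (cost 1), row1→col0 (cost 3), row2→col4 (cost 10), row3→col1 (cost 2), row4→col2 (cost 1)
total = 1 + 3 + 10 + 2 + 1 = 17

Minimum assignment cost: 17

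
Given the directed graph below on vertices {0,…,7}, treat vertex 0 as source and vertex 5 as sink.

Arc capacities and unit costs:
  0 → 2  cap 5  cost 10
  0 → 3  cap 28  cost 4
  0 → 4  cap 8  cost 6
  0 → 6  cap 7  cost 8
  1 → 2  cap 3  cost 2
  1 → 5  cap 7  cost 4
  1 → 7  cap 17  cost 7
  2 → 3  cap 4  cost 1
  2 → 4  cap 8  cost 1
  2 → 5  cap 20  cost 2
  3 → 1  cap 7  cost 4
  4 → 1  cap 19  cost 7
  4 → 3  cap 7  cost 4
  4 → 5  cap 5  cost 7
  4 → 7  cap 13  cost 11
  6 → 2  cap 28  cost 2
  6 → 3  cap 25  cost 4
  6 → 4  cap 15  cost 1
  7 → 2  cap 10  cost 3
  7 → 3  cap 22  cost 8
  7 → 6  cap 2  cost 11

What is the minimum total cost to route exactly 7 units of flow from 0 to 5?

Minimum cost for 7 units: 84

shortest-cost path #1: 0→2→5 push 5 @ unit cost 12 (adds 60)
shortest-cost path #2: 0→3→1→5 push 2 @ unit cost 12 (adds 24)
total cost = 84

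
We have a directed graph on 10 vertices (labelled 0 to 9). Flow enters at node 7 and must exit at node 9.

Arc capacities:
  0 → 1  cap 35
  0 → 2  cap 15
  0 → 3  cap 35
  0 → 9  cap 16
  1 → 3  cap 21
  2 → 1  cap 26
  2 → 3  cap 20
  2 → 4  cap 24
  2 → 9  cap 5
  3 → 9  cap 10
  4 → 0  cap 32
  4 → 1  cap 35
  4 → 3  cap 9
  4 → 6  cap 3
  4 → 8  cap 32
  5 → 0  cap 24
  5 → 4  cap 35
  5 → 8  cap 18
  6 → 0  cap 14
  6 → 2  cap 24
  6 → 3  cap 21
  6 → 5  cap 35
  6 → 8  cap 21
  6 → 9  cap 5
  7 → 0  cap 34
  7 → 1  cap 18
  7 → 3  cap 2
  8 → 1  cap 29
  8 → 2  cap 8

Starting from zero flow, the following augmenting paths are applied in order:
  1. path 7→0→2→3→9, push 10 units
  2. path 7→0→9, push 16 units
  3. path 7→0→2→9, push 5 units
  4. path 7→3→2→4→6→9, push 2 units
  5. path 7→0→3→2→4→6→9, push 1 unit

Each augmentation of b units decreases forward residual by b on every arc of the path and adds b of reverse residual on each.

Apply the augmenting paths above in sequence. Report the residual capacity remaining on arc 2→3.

Residual capacity of (2,3): 13

after path 1 (7→0→2→3→9, push 10): res(2,3)=10
after path 2 (7→0→9, push 16): res(2,3)=10
after path 3 (7→0→2→9, push 5): res(2,3)=10
after path 4 (7→3→2→4→6→9, push 2): res(2,3)=12
after path 5 (7→0→3→2→4→6→9, push 1): res(2,3)=13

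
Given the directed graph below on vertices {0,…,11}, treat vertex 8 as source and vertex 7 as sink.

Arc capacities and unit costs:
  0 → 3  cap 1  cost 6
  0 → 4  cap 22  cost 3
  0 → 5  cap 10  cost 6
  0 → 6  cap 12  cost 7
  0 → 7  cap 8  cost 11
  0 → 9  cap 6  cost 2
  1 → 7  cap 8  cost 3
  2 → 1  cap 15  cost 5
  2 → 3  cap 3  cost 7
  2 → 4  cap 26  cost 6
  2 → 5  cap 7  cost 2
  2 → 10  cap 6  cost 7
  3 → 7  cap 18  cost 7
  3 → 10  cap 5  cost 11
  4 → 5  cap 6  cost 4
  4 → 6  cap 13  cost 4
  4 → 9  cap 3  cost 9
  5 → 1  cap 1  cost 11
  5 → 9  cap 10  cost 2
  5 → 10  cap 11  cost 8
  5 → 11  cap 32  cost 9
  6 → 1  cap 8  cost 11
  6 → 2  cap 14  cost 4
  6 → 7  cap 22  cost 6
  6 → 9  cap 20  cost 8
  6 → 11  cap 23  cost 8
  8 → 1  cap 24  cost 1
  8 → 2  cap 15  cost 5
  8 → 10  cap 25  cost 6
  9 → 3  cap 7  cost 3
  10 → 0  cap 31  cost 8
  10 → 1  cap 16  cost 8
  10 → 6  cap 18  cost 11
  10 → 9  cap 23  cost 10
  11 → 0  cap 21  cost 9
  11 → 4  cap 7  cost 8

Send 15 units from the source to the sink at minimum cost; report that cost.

Minimum cost for 15 units: 165

shortest-cost path #1: 8→1→7 push 8 @ unit cost 4 (adds 32)
shortest-cost path #2: 8→2→3→7 push 3 @ unit cost 19 (adds 57)
shortest-cost path #3: 8→2→5→9→3→7 push 4 @ unit cost 19 (adds 76)
total cost = 165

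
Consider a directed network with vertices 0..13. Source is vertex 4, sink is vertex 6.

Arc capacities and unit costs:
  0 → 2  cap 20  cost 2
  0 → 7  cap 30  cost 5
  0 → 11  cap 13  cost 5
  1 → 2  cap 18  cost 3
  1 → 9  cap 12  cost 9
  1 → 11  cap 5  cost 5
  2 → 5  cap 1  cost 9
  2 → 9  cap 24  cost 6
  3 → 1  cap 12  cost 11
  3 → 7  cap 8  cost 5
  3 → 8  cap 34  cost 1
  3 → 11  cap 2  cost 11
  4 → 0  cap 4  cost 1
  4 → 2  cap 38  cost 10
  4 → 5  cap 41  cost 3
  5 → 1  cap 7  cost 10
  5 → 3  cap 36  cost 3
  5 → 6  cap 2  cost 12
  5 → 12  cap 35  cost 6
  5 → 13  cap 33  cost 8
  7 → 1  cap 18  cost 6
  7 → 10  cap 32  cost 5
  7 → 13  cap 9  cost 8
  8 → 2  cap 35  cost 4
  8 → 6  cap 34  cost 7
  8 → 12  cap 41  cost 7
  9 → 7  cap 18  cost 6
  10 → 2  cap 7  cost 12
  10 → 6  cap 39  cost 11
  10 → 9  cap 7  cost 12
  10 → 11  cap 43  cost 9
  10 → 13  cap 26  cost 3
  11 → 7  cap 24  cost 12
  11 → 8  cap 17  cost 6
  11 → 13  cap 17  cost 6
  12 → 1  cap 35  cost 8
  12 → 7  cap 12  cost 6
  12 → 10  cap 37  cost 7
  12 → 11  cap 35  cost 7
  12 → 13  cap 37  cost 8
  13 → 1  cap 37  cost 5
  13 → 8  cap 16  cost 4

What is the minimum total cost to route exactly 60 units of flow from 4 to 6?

Minimum cost for 60 units: 1299

shortest-cost path #1: 4→5→3→8→6 push 34 @ unit cost 14 (adds 476)
shortest-cost path #2: 4→5→6 push 2 @ unit cost 15 (adds 30)
shortest-cost path #3: 4→0→7→10→6 push 4 @ unit cost 22 (adds 88)
shortest-cost path #4: 4→5→12→10→6 push 5 @ unit cost 27 (adds 135)
shortest-cost path #5: 4→2→9→7→10→6 push 15 @ unit cost 38 (adds 570)
total cost = 1299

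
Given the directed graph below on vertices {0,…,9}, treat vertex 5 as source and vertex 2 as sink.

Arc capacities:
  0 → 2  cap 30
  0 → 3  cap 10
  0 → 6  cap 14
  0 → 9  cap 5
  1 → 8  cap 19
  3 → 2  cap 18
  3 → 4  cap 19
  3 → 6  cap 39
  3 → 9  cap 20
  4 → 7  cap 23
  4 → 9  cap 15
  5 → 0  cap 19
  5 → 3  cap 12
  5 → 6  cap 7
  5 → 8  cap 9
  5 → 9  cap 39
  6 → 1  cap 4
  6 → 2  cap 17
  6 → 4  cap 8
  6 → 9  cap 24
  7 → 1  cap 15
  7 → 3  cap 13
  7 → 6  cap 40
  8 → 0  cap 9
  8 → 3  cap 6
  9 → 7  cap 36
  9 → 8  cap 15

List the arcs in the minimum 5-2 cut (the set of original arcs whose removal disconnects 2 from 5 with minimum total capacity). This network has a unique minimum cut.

augment #1: 5→0→2 push 19
augment #2: 5→3→2 push 12
augment #3: 5→6→2 push 7
augment #4: 5→8→0→2 push 9
augment #5: 5→9→7→3→2 push 6
augment #6: 5→9→7→6→2 push 10
max flow = 63; residual-reachable set from 5 gives S-side
cut edges (S→T): {(3,2), (5,0), (6,2), (8,0)} total cap 63

Min-cut arcs: {(3,2), (5,0), (6,2), (8,0)} (total capacity 63)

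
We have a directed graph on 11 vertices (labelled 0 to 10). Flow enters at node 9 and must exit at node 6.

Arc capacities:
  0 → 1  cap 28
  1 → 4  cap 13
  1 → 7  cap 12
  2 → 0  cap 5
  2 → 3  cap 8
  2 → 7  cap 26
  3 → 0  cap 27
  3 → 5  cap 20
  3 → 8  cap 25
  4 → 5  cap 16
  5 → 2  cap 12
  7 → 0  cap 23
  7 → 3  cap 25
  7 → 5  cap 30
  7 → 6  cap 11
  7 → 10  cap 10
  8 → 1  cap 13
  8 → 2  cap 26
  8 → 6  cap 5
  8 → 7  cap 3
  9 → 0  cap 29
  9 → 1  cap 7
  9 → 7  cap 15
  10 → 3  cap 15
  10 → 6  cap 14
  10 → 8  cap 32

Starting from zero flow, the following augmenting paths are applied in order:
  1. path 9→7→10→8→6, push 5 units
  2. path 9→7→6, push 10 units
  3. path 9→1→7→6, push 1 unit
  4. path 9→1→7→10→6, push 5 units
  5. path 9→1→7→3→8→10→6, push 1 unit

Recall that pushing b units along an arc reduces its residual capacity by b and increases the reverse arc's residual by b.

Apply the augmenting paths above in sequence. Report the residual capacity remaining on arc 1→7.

after path 1 (9→7→10→8→6, push 5): res(1,7)=12
after path 2 (9→7→6, push 10): res(1,7)=12
after path 3 (9→1→7→6, push 1): res(1,7)=11
after path 4 (9→1→7→10→6, push 5): res(1,7)=6
after path 5 (9→1→7→3→8→10→6, push 1): res(1,7)=5

Residual capacity of (1,7): 5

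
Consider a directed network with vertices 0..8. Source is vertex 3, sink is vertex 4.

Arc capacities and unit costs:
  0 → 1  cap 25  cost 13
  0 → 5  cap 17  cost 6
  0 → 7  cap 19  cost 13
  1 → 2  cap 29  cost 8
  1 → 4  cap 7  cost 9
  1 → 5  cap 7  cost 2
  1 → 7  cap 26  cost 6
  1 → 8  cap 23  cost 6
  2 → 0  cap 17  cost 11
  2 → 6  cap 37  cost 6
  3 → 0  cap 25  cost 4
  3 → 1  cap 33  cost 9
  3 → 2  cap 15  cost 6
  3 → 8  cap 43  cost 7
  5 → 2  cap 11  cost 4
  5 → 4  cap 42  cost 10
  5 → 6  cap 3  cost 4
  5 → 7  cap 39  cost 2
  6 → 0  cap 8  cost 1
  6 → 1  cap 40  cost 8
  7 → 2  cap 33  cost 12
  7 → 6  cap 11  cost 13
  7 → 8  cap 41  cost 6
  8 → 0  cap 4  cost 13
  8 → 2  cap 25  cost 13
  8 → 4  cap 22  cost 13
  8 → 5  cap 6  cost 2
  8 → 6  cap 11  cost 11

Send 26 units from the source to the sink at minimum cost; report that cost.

shortest-cost path #1: 3→1→4 push 7 @ unit cost 18 (adds 126)
shortest-cost path #2: 3→8→5→4 push 6 @ unit cost 19 (adds 114)
shortest-cost path #3: 3→8→4 push 13 @ unit cost 20 (adds 260)
total cost = 500

Minimum cost for 26 units: 500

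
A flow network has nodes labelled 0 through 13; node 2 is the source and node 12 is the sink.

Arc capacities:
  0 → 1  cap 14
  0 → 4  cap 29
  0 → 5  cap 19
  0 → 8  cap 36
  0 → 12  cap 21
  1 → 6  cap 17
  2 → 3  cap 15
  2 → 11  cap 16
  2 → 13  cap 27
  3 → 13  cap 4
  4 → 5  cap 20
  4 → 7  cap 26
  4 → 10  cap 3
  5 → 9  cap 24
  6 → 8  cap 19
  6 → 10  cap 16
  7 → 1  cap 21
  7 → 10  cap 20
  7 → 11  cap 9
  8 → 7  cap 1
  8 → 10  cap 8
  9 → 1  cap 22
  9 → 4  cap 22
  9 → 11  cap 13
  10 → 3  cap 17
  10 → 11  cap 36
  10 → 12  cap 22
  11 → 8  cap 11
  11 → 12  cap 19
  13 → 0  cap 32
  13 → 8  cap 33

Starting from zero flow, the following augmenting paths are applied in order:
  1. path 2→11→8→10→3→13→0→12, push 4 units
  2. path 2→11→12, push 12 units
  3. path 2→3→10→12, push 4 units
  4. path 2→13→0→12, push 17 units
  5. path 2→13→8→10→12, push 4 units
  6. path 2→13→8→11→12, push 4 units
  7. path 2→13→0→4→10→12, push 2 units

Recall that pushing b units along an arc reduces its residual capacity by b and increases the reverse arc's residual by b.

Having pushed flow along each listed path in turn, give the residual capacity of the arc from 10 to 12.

after path 1 (2→11→8→10→3→13→0→12, push 4): res(10,12)=22
after path 2 (2→11→12, push 12): res(10,12)=22
after path 3 (2→3→10→12, push 4): res(10,12)=18
after path 4 (2→13→0→12, push 17): res(10,12)=18
after path 5 (2→13→8→10→12, push 4): res(10,12)=14
after path 6 (2→13→8→11→12, push 4): res(10,12)=14
after path 7 (2→13→0→4→10→12, push 2): res(10,12)=12

Residual capacity of (10,12): 12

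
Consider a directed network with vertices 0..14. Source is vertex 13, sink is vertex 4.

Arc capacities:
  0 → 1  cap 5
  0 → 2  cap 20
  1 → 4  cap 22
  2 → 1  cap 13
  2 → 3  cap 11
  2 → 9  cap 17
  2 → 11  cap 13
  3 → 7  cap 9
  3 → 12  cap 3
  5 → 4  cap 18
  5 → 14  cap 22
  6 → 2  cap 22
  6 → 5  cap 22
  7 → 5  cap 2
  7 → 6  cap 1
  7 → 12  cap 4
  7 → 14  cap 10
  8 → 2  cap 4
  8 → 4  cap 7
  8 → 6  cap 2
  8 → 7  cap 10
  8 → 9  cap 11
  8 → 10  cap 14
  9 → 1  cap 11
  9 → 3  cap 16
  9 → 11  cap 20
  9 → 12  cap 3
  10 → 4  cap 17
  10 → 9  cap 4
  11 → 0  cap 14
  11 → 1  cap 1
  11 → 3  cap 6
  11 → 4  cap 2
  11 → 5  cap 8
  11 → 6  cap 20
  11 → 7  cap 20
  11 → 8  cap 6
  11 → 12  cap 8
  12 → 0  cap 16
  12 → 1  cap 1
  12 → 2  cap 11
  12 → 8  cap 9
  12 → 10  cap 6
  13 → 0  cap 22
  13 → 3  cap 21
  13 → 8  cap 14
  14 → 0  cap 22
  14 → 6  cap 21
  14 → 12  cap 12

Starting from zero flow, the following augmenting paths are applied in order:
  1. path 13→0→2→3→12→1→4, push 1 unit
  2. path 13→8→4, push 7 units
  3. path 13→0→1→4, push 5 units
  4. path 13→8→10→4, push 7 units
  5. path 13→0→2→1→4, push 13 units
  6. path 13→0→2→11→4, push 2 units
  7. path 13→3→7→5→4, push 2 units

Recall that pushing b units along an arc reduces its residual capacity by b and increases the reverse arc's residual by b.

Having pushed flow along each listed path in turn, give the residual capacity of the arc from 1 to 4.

after path 1 (13→0→2→3→12→1→4, push 1): res(1,4)=21
after path 2 (13→8→4, push 7): res(1,4)=21
after path 3 (13→0→1→4, push 5): res(1,4)=16
after path 4 (13→8→10→4, push 7): res(1,4)=16
after path 5 (13→0→2→1→4, push 13): res(1,4)=3
after path 6 (13→0→2→11→4, push 2): res(1,4)=3
after path 7 (13→3→7→5→4, push 2): res(1,4)=3

Residual capacity of (1,4): 3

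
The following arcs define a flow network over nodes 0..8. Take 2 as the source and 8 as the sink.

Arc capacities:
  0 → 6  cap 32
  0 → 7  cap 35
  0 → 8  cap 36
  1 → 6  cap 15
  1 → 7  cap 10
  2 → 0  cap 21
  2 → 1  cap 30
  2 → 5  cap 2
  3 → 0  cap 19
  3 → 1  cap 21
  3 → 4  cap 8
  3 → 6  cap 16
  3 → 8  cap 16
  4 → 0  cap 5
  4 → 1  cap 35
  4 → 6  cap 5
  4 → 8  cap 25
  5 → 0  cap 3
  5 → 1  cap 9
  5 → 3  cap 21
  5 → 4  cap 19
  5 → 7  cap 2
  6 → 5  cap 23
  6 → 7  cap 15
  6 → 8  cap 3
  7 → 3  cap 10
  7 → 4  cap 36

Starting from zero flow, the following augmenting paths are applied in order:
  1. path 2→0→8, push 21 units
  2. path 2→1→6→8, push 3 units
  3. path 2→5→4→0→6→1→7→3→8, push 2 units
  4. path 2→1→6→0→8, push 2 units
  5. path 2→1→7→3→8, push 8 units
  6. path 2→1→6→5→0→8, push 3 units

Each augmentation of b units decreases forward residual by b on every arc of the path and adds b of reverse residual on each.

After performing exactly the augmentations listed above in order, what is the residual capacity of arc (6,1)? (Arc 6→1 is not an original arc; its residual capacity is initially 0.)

after path 1 (2→0→8, push 21): res(6,1)=0
after path 2 (2→1→6→8, push 3): res(6,1)=3
after path 3 (2→5→4→0→6→1→7→3→8, push 2): res(6,1)=1
after path 4 (2→1→6→0→8, push 2): res(6,1)=3
after path 5 (2→1→7→3→8, push 8): res(6,1)=3
after path 6 (2→1→6→5→0→8, push 3): res(6,1)=6

Residual capacity of (6,1): 6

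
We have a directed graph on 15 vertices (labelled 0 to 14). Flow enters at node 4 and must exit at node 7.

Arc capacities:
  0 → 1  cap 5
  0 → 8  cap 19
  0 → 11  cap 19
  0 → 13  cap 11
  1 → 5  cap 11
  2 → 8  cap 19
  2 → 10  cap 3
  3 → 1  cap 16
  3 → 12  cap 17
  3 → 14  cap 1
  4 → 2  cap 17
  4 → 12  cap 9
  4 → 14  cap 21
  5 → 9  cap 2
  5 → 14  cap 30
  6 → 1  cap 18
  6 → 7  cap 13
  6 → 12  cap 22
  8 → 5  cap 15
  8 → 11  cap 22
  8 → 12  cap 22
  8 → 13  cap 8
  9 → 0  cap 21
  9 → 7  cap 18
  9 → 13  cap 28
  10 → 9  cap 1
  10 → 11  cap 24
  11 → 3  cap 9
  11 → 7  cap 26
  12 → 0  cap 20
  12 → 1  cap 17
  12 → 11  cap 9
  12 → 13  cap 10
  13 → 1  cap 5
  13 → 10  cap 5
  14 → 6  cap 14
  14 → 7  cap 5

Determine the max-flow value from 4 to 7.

Maximum flow value: 45

augment #1: 4→14→7 bottleneck 5, total now 5
augment #2: 4→12→11→7 bottleneck 9, total now 14
augment #3: 4→14→6→7 bottleneck 13, total now 27
augment #4: 4→2→8→11→7 bottleneck 17, total now 44
augment #5: 4→14→6→1→5→9→7 bottleneck 1, total now 45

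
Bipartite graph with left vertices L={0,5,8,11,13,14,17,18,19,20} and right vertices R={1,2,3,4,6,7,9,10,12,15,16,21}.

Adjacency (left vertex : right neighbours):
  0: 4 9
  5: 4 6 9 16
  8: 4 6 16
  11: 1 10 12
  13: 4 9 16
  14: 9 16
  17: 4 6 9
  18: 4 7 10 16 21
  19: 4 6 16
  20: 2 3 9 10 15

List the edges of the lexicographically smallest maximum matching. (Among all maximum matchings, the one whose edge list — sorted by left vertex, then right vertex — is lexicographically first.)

Lex-smallest maximum matching: {(0,4), (5,6), (8,16), (11,1), (13,9), (18,7), (20,2)}

|M| = 7 (so the lex-smallest maximum matching has 7 edges)
process left vertices in ascending order; for each, take the smallest-labelled available neighbour that still permits 7 edges overall, or leave it unmatched if none does
lex-smallest matching: {0-4, 5-6, 8-16, 11-1, 13-9, 18-7, 20-2}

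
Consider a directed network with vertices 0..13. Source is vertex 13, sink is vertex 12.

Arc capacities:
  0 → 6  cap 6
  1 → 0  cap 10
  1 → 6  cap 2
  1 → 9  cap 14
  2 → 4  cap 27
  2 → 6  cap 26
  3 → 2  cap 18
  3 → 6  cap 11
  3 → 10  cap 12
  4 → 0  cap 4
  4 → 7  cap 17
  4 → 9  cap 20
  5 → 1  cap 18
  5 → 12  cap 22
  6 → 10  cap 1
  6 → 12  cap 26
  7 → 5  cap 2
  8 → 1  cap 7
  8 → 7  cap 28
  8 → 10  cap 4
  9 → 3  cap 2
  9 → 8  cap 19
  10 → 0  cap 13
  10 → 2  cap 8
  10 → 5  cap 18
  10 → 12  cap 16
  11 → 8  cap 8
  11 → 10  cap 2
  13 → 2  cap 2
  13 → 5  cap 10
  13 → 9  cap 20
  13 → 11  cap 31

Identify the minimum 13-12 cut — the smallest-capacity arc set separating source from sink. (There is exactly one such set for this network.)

Min-cut arcs: {(7,5), (8,1), (8,10), (9,3), (11,10), (13,2), (13,5)} (total capacity 29)

augment #1: 13→5→12 push 10
augment #2: 13→2→6→12 push 2
augment #3: 13→11→10→12 push 2
augment #4: 13→9→3→6→12 push 2
augment #5: 13→9→8→10→12 push 4
augment #6: 13→9→8→1→6→12 push 2
augment #7: 13→9→8→7→5→12 push 2
augment #8: 13→9→8→1→0→6→12 push 5
max flow = 29; residual-reachable set from 13 gives S-side
cut edges (S→T): {(7,5), (8,1), (8,10), (9,3), (11,10), (13,2), (13,5)} total cap 29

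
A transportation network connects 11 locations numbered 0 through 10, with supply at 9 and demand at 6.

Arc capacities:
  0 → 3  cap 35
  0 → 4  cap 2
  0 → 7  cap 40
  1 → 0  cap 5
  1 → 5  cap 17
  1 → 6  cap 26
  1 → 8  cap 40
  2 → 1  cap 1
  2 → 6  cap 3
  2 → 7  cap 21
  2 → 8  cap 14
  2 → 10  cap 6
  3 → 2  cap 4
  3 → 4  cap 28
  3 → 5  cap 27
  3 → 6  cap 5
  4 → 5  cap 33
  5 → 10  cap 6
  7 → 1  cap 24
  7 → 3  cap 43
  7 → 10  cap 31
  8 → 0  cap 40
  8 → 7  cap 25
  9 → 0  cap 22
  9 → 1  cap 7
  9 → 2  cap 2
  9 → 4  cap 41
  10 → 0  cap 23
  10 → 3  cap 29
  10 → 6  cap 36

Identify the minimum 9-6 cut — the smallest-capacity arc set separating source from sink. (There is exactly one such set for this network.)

augment #1: 9→1→6 push 7
augment #2: 9→2→6 push 2
augment #3: 9→0→3→6 push 5
augment #4: 9→0→3→2→6 push 1
augment #5: 9→0→7→1→6 push 16
augment #6: 9→4→5→10→6 push 6
max flow = 37; residual-reachable set from 9 gives S-side
cut edges (S→T): {(5,10), (9,0), (9,1), (9,2)} total cap 37

Min-cut arcs: {(5,10), (9,0), (9,1), (9,2)} (total capacity 37)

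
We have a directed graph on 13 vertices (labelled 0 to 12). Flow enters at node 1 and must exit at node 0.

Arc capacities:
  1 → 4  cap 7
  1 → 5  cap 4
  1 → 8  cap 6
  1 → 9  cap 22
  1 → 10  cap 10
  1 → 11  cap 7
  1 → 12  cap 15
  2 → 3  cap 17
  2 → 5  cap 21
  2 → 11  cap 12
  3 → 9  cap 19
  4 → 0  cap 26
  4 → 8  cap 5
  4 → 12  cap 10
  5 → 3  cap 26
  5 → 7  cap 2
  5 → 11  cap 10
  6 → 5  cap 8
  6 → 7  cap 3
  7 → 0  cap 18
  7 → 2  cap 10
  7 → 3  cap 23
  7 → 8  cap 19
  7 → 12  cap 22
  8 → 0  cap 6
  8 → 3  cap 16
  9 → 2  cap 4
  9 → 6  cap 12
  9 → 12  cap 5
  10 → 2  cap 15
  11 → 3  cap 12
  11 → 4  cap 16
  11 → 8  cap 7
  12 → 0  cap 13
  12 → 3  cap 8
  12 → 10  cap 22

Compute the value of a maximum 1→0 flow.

augment #1: 1→4→0 bottleneck 7, total now 7
augment #2: 1→8→0 bottleneck 6, total now 13
augment #3: 1→12→0 bottleneck 13, total now 26
augment #4: 1→5→7→0 bottleneck 2, total now 28
augment #5: 1→11→4→0 bottleneck 7, total now 35
augment #6: 1→5→11→4→0 bottleneck 2, total now 37
augment #7: 1→9→6→7→0 bottleneck 3, total now 40
augment #8: 1→9→2→11→4→0 bottleneck 4, total now 44
augment #9: 1→10→2→11→4→0 bottleneck 3, total now 47

Maximum flow value: 47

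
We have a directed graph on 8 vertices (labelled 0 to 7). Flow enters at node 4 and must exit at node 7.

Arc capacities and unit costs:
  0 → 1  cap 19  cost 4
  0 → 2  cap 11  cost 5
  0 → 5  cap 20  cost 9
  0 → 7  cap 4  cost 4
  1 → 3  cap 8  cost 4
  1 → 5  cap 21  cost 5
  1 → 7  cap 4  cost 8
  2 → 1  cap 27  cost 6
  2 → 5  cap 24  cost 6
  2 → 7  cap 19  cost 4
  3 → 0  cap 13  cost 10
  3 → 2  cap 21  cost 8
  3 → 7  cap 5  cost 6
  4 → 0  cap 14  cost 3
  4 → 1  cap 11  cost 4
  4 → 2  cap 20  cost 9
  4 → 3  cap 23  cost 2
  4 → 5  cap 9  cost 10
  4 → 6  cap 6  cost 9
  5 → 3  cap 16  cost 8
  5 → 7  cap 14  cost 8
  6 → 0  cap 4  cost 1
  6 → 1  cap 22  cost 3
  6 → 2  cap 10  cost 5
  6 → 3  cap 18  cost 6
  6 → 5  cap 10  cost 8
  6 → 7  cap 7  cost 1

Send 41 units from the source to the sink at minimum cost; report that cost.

shortest-cost path #1: 4→0→7 push 4 @ unit cost 7 (adds 28)
shortest-cost path #2: 4→3→7 push 5 @ unit cost 8 (adds 40)
shortest-cost path #3: 4→6→7 push 6 @ unit cost 10 (adds 60)
shortest-cost path #4: 4→1→7 push 4 @ unit cost 12 (adds 48)
shortest-cost path #5: 4→0→2→7 push 10 @ unit cost 12 (adds 120)
shortest-cost path #6: 4→2→7 push 9 @ unit cost 13 (adds 117)
shortest-cost path #7: 4→1→5→7 push 3 @ unit cost 17 (adds 51)
total cost = 464

Minimum cost for 41 units: 464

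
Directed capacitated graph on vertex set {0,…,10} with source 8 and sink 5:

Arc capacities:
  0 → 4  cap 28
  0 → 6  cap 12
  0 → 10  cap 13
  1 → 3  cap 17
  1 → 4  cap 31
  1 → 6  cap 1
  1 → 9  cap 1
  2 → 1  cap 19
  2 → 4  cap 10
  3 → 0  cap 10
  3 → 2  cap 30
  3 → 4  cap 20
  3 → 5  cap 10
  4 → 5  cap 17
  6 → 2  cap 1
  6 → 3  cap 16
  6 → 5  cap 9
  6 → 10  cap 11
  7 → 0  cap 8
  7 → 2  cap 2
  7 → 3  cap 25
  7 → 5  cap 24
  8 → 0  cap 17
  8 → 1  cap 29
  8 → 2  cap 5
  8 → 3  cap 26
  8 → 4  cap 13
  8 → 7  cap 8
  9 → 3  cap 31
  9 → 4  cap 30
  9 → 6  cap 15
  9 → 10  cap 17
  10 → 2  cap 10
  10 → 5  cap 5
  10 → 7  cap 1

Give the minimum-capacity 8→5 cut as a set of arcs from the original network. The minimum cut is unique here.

Min-cut arcs: {(3,5), (4,5), (6,5), (8,7), (10,5), (10,7)} (total capacity 50)

augment #1: 8→3→5 push 10
augment #2: 8→4→5 push 13
augment #3: 8→7→5 push 8
augment #4: 8→0→4→5 push 4
augment #5: 8→0→6→5 push 9
augment #6: 8→0→10→5 push 4
augment #7: 8→1→6→10→5 push 1
augment #8: 8→1→9→10→7→5 push 1
max flow = 50; residual-reachable set from 8 gives S-side
cut edges (S→T): {(3,5), (4,5), (6,5), (8,7), (10,5), (10,7)} total cap 50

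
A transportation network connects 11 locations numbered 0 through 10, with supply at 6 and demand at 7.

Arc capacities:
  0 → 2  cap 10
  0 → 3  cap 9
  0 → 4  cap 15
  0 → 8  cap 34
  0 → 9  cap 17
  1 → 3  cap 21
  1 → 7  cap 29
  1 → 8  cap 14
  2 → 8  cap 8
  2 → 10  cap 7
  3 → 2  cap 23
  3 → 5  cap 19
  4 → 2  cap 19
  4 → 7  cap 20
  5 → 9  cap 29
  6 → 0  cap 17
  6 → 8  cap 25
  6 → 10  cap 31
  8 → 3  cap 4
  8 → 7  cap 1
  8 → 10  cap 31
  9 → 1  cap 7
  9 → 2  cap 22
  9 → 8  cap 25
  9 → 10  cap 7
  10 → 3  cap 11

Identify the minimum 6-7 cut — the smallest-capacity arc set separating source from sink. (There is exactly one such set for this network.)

Min-cut arcs: {(0,4), (8,7), (9,1)} (total capacity 23)

augment #1: 6→8→7 push 1
augment #2: 6→0→4→7 push 15
augment #3: 6→0→9→1→7 push 2
augment #4: 6→8→3→5→9→1→7 push 4
augment #5: 6→10→3→5→9→1→7 push 1
max flow = 23; residual-reachable set from 6 gives S-side
cut edges (S→T): {(0,4), (8,7), (9,1)} total cap 23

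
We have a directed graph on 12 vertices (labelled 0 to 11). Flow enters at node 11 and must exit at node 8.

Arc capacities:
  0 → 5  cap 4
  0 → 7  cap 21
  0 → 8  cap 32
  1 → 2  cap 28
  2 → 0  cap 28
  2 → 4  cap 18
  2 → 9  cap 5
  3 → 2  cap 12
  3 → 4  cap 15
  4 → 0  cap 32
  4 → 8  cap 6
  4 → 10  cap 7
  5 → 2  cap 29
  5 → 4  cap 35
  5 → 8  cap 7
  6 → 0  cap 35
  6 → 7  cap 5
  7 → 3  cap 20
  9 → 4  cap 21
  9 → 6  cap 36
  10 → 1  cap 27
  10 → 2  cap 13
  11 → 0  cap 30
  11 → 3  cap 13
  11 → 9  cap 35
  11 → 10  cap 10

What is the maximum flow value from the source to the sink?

augment #1: 11→0→8 bottleneck 30, total now 30
augment #2: 11→3→4→8 bottleneck 6, total now 36
augment #3: 11→3→2→0→8 bottleneck 2, total now 38
augment #4: 11→3→2→0→5→8 bottleneck 4, total now 42

Maximum flow value: 42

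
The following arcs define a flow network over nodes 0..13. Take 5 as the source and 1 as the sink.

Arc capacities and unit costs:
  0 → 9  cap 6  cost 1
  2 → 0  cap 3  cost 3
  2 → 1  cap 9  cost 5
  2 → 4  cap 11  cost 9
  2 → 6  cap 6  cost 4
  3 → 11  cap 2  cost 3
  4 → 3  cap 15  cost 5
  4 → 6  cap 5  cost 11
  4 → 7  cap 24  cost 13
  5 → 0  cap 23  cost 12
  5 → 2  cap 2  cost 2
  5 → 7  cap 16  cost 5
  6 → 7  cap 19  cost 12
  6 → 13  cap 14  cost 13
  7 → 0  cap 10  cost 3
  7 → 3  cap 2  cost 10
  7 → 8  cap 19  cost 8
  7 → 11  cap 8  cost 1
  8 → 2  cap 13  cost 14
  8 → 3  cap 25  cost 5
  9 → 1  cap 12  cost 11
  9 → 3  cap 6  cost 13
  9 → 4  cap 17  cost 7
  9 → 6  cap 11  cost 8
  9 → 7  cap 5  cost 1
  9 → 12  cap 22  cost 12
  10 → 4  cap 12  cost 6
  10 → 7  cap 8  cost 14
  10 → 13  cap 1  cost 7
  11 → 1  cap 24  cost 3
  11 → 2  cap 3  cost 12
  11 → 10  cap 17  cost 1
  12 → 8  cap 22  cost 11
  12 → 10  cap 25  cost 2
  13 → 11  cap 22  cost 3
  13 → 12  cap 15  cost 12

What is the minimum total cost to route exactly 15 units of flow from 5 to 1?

Minimum cost for 15 units: 186

shortest-cost path #1: 5→2→1 push 2 @ unit cost 7 (adds 14)
shortest-cost path #2: 5→7→11→1 push 8 @ unit cost 9 (adds 72)
shortest-cost path #3: 5→7→0→9→1 push 5 @ unit cost 20 (adds 100)
total cost = 186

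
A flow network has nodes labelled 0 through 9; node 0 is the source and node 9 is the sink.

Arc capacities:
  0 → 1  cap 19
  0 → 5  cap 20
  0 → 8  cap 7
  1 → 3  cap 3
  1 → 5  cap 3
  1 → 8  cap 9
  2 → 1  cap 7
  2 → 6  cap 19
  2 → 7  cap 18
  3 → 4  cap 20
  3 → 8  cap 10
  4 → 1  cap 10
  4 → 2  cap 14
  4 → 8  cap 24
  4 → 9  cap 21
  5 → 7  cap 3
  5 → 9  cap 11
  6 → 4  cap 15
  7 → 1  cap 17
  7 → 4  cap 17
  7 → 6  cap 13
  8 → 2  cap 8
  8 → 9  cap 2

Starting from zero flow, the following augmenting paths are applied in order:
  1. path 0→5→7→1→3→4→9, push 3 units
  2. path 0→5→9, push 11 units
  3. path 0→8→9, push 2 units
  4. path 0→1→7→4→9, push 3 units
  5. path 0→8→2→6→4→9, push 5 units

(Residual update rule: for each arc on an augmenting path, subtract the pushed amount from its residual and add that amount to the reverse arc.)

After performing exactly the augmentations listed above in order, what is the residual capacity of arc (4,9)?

after path 1 (0→5→7→1→3→4→9, push 3): res(4,9)=18
after path 2 (0→5→9, push 11): res(4,9)=18
after path 3 (0→8→9, push 2): res(4,9)=18
after path 4 (0→1→7→4→9, push 3): res(4,9)=15
after path 5 (0→8→2→6→4→9, push 5): res(4,9)=10

Residual capacity of (4,9): 10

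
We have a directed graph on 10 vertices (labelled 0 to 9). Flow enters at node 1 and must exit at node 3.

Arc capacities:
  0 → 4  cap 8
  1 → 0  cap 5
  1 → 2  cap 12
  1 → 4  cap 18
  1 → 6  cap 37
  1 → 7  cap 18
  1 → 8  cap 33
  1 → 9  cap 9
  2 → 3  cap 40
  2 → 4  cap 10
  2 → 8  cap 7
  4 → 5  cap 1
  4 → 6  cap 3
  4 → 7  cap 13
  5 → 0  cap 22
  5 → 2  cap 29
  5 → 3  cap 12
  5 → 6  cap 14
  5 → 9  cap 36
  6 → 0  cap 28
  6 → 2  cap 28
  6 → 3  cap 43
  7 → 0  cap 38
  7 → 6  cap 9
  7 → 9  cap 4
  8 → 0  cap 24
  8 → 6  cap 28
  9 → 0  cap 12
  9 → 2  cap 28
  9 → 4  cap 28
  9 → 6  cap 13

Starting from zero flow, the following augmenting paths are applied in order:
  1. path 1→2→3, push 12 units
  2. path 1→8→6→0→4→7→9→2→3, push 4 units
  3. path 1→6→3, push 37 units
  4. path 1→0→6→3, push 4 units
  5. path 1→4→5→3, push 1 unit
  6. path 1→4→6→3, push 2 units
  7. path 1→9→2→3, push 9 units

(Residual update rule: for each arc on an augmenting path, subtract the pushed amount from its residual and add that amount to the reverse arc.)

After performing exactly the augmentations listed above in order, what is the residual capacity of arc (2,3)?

Residual capacity of (2,3): 15

after path 1 (1→2→3, push 12): res(2,3)=28
after path 2 (1→8→6→0→4→7→9→2→3, push 4): res(2,3)=24
after path 3 (1→6→3, push 37): res(2,3)=24
after path 4 (1→0→6→3, push 4): res(2,3)=24
after path 5 (1→4→5→3, push 1): res(2,3)=24
after path 6 (1→4→6→3, push 2): res(2,3)=24
after path 7 (1→9→2→3, push 9): res(2,3)=15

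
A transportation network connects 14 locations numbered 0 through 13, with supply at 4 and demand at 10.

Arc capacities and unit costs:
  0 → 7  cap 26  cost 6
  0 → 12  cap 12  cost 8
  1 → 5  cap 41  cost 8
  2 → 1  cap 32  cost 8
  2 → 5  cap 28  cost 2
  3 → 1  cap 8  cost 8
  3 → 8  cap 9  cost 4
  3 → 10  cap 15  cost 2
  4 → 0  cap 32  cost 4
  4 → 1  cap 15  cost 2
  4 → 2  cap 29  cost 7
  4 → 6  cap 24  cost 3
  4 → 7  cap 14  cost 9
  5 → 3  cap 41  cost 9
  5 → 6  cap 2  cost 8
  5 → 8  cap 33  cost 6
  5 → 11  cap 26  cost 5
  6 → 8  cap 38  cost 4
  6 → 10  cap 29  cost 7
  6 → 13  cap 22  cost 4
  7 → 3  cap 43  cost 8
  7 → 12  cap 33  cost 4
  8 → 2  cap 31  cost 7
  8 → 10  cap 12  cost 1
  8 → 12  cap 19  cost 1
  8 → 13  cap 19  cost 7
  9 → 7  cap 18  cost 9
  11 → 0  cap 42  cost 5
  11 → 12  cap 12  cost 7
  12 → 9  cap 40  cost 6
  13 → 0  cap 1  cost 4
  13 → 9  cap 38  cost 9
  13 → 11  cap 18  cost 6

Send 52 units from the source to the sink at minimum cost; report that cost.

shortest-cost path #1: 4→6→8→10 push 12 @ unit cost 8 (adds 96)
shortest-cost path #2: 4→6→10 push 12 @ unit cost 10 (adds 120)
shortest-cost path #3: 4→2→5→8→6→10 push 12 @ unit cost 18 (adds 216)
shortest-cost path #4: 4→7→3→10 push 14 @ unit cost 19 (adds 266)
shortest-cost path #5: 4→2→5→3→10 push 1 @ unit cost 20 (adds 20)
shortest-cost path #6: 4→2→5→6→10 push 1 @ unit cost 24 (adds 24)
total cost = 742

Minimum cost for 52 units: 742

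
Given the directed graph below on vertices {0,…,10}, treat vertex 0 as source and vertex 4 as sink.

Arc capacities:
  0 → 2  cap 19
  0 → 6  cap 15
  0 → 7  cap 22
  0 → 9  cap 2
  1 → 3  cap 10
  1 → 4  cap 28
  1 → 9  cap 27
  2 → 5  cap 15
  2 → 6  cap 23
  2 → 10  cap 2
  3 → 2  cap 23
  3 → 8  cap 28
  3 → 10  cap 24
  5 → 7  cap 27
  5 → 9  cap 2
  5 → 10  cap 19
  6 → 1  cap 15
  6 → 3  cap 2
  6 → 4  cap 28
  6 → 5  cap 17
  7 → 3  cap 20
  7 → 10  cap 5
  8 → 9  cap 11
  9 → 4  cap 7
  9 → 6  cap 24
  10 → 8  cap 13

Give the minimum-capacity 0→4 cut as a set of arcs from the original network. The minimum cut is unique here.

Min-cut arcs: {(6,1), (6,4), (9,4)} (total capacity 50)

augment #1: 0→6→4 push 15
augment #2: 0→9→4 push 2
augment #3: 0→2→6→4 push 13
augment #4: 0→2→5→9→4 push 2
augment #5: 0→2→6→1→4 push 4
augment #6: 0→7→3→8→9→4 push 3
augment #7: 0→7→3→2→6→1→4 push 6
augment #8: 0→7→3→8→9→6→1→4 push 5
max flow = 50; residual-reachable set from 0 gives S-side
cut edges (S→T): {(6,1), (6,4), (9,4)} total cap 50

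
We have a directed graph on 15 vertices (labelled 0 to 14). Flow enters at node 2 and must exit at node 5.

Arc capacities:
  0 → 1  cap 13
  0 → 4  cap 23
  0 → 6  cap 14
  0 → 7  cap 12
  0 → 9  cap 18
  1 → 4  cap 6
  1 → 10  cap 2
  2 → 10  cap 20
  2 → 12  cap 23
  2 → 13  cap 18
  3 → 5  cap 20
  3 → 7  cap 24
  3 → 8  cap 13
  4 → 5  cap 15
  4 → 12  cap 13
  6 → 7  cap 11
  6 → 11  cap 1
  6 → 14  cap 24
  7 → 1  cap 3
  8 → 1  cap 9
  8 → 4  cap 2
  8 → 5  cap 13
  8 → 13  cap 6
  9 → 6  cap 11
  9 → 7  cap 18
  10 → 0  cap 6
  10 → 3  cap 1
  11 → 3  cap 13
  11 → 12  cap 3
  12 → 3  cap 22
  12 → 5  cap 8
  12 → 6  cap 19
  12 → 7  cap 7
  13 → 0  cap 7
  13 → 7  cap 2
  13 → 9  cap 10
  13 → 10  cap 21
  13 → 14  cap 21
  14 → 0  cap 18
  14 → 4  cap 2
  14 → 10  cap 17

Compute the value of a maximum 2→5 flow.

augment #1: 2→12→5 bottleneck 8, total now 8
augment #2: 2→10→3→5 bottleneck 1, total now 9
augment #3: 2→12→3→5 bottleneck 15, total now 24
augment #4: 2→10→0→4→5 bottleneck 6, total now 30
augment #5: 2→13→0→4→5 bottleneck 7, total now 37
augment #6: 2→13→14→4→5 bottleneck 2, total now 39
augment #7: 2→13→9→6→11→3→5 bottleneck 1, total now 40
augment #8: 2→13→7→1→4→12→3→5 bottleneck 2, total now 42
augment #9: 2→13→14→0→4→12→3→5 bottleneck 1, total now 43
augment #10: 2→13→14→0→4→12→3→8→5 bottleneck 4, total now 47

Maximum flow value: 47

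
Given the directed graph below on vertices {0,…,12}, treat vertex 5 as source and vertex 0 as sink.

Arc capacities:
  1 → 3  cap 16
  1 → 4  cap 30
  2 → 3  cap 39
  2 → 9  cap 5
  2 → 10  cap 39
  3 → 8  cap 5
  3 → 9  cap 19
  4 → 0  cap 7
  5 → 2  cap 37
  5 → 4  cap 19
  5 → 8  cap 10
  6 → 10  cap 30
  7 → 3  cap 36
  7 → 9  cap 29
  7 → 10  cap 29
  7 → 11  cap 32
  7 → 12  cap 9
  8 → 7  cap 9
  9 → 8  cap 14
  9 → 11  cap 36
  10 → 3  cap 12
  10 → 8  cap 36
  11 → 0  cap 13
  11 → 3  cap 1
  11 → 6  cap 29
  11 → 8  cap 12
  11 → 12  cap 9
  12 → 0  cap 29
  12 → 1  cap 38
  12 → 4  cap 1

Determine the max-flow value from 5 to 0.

Maximum flow value: 38

augment #1: 5→4→0 bottleneck 7, total now 7
augment #2: 5→2→9→11→0 bottleneck 5, total now 12
augment #3: 5→8→7→11→0 bottleneck 8, total now 20
augment #4: 5→8→7→12→0 bottleneck 1, total now 21
augment #5: 5→2→3→9→11→12→0 bottleneck 9, total now 30
augment #6: 5→2→3→9→11→7→12→0 bottleneck 8, total now 38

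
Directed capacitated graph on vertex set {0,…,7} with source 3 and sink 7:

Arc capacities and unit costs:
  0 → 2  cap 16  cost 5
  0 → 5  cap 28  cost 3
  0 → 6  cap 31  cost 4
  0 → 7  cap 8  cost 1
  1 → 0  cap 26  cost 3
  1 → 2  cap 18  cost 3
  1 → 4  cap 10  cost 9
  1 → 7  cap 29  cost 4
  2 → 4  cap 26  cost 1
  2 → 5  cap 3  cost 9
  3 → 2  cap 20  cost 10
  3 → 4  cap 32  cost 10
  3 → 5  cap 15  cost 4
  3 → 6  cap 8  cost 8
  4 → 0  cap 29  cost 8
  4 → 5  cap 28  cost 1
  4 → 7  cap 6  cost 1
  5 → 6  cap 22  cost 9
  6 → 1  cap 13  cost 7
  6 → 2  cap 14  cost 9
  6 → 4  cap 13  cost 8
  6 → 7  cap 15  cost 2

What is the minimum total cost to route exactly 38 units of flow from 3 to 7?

Minimum cost for 38 units: 626

shortest-cost path #1: 3→6→7 push 8 @ unit cost 10 (adds 80)
shortest-cost path #2: 3→4→7 push 6 @ unit cost 11 (adds 66)
shortest-cost path #3: 3→5→6→7 push 7 @ unit cost 15 (adds 105)
shortest-cost path #4: 3→4→0→7 push 8 @ unit cost 19 (adds 152)
shortest-cost path #5: 3→5→6→1→7 push 8 @ unit cost 24 (adds 192)
shortest-cost path #6: 3→4→5→6→1→7 push 1 @ unit cost 31 (adds 31)
total cost = 626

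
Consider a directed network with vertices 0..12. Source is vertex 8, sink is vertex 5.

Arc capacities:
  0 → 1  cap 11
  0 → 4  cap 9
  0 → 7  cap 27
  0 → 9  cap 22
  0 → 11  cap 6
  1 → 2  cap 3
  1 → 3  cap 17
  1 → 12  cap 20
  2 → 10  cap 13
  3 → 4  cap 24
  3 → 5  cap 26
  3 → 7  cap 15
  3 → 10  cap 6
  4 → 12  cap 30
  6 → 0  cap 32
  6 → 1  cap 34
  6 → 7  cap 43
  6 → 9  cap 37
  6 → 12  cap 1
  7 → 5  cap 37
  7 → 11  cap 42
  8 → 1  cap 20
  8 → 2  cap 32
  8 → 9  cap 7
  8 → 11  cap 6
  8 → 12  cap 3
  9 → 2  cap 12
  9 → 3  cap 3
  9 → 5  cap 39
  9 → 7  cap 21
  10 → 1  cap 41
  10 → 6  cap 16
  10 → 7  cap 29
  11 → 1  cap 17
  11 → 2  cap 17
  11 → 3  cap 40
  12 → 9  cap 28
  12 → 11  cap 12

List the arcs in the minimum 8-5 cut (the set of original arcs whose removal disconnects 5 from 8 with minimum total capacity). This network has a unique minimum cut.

augment #1: 8→9→5 push 7
augment #2: 8→1→3→5 push 17
augment #3: 8→11→3→5 push 6
augment #4: 8→12→9→5 push 3
augment #5: 8→1→12→9→5 push 3
augment #6: 8→2→10→7→5 push 13
max flow = 49; residual-reachable set from 8 gives S-side
cut edges (S→T): {(2,10), (8,1), (8,9), (8,11), (8,12)} total cap 49

Min-cut arcs: {(2,10), (8,1), (8,9), (8,11), (8,12)} (total capacity 49)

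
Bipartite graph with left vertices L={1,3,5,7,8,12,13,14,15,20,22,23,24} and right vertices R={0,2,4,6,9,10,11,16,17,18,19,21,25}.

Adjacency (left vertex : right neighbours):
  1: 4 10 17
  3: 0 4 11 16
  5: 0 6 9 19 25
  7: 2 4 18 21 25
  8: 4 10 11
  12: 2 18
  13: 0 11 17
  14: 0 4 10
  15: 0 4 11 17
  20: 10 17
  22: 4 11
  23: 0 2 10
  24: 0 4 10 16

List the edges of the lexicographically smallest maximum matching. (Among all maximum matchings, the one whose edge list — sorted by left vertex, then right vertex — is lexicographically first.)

Lex-smallest maximum matching: {(1,4), (3,0), (5,6), (7,21), (8,10), (12,18), (13,11), (15,17), (23,2), (24,16)}

|M| = 10 (so the lex-smallest maximum matching has 10 edges)
process left vertices in ascending order; for each, take the smallest-labelled available neighbour that still permits 10 edges overall, or leave it unmatched if none does
lex-smallest matching: {1-4, 3-0, 5-6, 7-21, 8-10, 12-18, 13-11, 15-17, 23-2, 24-16}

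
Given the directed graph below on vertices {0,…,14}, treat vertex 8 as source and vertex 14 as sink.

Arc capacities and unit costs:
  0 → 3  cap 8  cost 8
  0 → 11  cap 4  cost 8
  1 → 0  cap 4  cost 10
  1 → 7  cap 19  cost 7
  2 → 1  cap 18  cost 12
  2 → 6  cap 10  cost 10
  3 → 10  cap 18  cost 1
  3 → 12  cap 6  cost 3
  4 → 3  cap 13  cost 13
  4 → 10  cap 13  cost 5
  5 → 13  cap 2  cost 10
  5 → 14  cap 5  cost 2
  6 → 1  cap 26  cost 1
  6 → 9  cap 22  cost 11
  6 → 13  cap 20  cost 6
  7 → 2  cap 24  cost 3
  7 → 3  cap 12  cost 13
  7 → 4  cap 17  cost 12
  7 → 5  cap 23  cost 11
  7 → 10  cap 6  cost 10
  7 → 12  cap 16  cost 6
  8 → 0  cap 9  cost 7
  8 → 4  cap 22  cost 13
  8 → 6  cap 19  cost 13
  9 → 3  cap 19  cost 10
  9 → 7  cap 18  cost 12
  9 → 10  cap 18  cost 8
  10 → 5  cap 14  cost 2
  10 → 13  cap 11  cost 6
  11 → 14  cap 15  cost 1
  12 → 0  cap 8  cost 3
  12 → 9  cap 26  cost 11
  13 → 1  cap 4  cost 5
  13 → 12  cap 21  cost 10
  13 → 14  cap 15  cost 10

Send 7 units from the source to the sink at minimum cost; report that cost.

Minimum cost for 7 units: 124

shortest-cost path #1: 8→0→11→14 push 4 @ unit cost 16 (adds 64)
shortest-cost path #2: 8→0→3→10→5→14 push 3 @ unit cost 20 (adds 60)
total cost = 124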